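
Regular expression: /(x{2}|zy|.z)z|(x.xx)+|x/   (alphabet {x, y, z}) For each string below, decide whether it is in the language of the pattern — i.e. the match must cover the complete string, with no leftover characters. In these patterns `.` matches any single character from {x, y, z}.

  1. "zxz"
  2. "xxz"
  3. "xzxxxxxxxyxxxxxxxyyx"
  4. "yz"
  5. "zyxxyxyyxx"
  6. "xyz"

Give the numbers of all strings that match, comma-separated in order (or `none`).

1. "zxz" → no match
2. "xxz" → match
3 → no match
4. "yz" → no match
5. "zyxxyxyyxx" → no match
6. "xyz" → no match

2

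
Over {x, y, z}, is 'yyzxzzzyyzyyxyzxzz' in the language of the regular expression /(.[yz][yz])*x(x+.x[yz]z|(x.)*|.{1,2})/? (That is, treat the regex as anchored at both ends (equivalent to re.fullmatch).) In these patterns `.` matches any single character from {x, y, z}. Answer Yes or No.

Yes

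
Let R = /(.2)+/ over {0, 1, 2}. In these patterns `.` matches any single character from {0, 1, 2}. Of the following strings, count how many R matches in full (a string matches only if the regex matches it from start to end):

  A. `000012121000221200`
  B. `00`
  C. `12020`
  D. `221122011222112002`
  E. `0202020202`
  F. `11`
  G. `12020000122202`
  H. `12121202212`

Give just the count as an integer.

1

A → no match — must end with `2`
B → no match — must end with `2`
C → no match — must end with `2`
D → no match
E → match
F → no match — must end with `2`
G → no match
H → no match
Total matched: 1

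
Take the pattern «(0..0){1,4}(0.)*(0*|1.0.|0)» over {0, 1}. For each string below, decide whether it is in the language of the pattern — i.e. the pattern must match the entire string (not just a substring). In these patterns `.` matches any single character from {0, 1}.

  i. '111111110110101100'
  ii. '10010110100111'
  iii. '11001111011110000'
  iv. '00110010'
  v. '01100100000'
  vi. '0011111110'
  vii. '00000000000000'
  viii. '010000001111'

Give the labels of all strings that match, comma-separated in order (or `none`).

i → no match — must start with '0'
ii → no match — must start with '0'
iii → no match — must start with '0'
iv → no match
v → match
vi → no match
vii → match
viii → no match

v, vii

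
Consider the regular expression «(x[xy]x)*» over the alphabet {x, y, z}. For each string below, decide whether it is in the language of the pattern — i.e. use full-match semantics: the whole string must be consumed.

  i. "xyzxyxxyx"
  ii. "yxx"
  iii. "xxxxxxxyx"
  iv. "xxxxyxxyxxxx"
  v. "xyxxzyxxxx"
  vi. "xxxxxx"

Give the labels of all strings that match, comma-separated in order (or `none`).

i → no match
ii → no match
iii → match
iv → match
v → no match
vi → match

iii, iv, vi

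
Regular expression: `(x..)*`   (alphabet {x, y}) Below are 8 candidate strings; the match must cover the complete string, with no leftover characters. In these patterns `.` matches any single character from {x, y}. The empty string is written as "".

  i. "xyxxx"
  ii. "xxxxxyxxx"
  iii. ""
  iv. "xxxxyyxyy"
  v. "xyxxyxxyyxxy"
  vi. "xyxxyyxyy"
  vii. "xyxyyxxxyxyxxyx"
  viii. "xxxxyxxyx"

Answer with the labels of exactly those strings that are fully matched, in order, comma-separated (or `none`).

i → no match
ii → match
iii → match
iv → match
v → match
vi → match
vii → no match
viii → match

ii, iii, iv, v, vi, viii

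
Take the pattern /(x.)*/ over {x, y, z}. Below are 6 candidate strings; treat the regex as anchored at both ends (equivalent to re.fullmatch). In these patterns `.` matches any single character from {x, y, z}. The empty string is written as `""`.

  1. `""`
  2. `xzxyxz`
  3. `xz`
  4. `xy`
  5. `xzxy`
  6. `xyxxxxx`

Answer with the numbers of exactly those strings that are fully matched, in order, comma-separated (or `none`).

1 → match
2 → match
3 → match
4 → match
5 → match
6 → no match

1, 2, 3, 4, 5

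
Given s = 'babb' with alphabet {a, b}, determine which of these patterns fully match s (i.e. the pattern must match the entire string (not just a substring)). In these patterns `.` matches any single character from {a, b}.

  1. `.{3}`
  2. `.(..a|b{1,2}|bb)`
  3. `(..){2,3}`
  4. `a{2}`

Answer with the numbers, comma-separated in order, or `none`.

3

1 → no match
2 → no match
3 → match
4 → no match — must start with 'a'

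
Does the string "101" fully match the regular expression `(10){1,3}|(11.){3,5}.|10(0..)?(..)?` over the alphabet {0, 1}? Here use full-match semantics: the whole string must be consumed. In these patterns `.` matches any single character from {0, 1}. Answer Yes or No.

No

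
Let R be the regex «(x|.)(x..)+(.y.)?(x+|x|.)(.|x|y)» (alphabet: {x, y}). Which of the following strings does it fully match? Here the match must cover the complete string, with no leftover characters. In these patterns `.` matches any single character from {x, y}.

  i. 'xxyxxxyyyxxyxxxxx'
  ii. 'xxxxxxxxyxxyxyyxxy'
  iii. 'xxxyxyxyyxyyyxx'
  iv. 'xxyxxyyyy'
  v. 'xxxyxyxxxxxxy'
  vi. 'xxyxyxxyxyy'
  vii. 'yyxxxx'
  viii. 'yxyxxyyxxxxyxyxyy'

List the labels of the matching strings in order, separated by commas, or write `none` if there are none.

i → no match
ii → match
iii → no match
iv → match
v → match
vi → no match
vii → no match
viii → no match

ii, iv, v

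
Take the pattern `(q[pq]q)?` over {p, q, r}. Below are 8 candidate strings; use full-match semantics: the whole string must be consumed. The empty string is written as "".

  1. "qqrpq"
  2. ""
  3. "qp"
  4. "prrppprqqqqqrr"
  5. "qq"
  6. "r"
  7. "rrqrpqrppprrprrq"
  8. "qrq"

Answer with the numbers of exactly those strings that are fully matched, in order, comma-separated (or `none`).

2

1 → no match
2 → match
3 → no match
4 → no match
5 → no match
6 → no match
7 → no match
8 → no match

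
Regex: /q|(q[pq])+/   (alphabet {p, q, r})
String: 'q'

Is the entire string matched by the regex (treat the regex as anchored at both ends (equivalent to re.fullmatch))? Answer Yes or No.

Yes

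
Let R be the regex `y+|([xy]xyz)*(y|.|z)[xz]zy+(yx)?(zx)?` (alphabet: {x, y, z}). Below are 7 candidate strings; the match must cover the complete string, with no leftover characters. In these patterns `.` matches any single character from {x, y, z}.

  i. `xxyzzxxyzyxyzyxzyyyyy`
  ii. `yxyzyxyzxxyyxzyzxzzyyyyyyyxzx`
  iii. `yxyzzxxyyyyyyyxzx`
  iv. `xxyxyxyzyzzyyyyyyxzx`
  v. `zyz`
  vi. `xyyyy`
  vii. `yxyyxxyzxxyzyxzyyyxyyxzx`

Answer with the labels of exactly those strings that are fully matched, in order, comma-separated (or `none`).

i → no match
ii → no match
iii → no match
iv → no match
v → no match
vi → no match
vii → no match

none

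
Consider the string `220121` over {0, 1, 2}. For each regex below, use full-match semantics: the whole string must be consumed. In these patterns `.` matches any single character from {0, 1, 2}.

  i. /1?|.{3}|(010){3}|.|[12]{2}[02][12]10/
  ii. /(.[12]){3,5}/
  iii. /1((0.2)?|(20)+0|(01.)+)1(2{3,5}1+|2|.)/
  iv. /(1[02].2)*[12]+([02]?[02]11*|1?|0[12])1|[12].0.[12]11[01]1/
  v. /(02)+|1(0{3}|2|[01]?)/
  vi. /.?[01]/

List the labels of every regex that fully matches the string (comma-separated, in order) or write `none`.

ii

i → no match
ii → match
iii → no match — must start with `1`
iv → no match
v → no match
vi → no match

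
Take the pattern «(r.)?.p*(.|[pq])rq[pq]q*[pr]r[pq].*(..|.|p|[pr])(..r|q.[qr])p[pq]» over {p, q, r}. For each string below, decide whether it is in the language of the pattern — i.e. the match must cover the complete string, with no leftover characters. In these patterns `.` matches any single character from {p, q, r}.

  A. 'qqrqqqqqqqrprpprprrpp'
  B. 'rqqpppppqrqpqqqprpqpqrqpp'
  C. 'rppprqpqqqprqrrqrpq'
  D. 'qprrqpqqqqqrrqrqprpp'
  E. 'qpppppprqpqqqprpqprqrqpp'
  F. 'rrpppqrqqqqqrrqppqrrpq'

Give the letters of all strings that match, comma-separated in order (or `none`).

B, C, D, E, F

A → no match
B → match
C → match
D → match
E → match
F → match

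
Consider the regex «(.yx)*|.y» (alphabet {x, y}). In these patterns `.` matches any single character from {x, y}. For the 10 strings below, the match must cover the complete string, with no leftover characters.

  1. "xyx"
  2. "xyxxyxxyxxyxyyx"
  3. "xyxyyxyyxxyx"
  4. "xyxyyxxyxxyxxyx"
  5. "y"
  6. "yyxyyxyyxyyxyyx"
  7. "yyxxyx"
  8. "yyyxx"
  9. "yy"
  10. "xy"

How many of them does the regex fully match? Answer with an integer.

1 → match
2 → match
3 → match
4 → match
5 → no match
6 → match
7 → match
8 → no match
9 → match
10 → match
Total matched: 8

8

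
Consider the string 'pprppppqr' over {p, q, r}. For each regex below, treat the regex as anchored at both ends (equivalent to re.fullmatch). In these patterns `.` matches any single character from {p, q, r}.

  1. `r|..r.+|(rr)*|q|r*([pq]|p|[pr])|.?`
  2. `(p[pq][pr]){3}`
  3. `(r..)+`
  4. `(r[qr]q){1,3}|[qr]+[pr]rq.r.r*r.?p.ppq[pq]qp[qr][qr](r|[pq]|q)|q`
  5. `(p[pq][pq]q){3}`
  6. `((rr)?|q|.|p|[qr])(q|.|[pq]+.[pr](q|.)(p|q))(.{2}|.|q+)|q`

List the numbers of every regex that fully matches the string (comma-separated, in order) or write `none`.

1 → match
2 → match
3 → no match — must start with 'r'
4 → no match
5 → no match — must end with 'q'
6 → no match

1, 2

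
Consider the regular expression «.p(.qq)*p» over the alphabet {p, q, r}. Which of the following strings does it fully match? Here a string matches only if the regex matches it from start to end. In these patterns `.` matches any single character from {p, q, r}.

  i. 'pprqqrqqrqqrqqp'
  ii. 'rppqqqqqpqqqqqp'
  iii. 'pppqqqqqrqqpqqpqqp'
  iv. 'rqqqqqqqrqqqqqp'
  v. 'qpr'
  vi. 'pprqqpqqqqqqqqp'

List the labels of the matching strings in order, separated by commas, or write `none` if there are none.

i → match
ii → match
iii → match
iv → no match
v. 'qpr' → no match — must end with 'p'
vi → match

i, ii, iii, vi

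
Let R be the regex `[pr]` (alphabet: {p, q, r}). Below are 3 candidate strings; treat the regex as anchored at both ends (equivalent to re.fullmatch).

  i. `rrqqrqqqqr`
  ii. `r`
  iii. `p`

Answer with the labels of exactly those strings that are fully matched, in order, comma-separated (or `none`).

i → no match
ii → match
iii → match

ii, iii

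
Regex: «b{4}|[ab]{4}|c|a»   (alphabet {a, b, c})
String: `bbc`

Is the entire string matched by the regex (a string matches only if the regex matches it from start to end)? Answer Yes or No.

No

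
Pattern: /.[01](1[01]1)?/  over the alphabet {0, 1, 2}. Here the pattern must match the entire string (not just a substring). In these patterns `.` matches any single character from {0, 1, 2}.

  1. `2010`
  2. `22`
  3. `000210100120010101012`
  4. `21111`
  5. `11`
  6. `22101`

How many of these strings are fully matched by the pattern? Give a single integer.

2

1 → no match
2 → no match
3 → no match
4 → match
5 → match
6 → no match
Total matched: 2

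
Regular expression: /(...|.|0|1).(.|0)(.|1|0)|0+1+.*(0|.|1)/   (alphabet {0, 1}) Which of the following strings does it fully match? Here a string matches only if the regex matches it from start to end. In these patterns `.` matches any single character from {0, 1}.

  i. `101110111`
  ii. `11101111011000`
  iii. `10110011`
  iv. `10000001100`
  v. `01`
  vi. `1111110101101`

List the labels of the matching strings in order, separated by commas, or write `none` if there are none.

none

i → no match
ii → no match
iii → no match
iv → no match
v → no match
vi → no match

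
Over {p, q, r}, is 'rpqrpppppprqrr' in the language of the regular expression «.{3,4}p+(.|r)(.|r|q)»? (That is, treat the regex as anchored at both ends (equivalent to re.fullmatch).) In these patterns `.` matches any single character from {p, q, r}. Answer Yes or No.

No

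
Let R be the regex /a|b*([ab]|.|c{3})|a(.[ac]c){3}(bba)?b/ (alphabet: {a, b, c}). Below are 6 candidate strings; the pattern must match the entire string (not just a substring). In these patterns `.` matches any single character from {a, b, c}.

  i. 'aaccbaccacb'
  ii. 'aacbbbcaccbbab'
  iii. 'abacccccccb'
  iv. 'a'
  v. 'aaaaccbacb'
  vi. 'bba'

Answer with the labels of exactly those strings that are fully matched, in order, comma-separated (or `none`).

i, iii, iv, vi

i → match
ii → no match
iii → match
iv → match
v → no match
vi → match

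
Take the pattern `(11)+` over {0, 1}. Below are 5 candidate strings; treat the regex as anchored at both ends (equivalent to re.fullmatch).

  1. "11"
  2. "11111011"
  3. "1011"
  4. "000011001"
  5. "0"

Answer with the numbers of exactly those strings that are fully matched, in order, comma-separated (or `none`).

1

1 → match
2 → no match
3 → no match — must start with "11"
4 → no match — must start with "11"
5 → no match — must start with "11"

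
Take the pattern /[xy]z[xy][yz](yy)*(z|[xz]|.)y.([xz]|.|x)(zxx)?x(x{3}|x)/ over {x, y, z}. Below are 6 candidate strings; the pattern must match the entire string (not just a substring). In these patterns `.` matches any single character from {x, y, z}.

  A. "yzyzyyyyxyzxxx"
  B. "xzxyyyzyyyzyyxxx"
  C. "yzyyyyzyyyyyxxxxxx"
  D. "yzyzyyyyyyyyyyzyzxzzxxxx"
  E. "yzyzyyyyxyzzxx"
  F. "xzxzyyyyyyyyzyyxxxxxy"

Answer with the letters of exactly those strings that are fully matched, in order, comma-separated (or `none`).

A, E

A → match
B → no match
C → no match
D → no match
E → match
F → no match — must end with "x"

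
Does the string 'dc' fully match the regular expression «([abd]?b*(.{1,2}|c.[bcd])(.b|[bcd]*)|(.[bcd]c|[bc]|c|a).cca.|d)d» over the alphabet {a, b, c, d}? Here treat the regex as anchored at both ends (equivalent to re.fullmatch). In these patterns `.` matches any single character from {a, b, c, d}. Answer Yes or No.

Every match must end with 'd', but 'dc' does not.

No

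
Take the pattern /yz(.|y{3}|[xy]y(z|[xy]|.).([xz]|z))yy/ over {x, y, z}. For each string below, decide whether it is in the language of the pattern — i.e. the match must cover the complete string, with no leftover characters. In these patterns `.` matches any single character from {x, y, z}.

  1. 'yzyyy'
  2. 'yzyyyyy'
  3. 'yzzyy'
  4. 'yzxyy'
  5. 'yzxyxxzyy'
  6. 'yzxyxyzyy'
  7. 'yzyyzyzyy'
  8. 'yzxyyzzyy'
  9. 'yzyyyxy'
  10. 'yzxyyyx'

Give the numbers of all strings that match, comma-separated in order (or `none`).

1. 'yzyyy' → match
2. 'yzyyyyy' → match
3. 'yzzyy' → match
4. 'yzxyy' → match
5. 'yzxyxxzyy' → match
6. 'yzxyxyzyy' → match
7. 'yzyyzyzyy' → match
8. 'yzxyyzzyy' → match
9. 'yzyyyxy' → no match — must end with 'yy'
10. 'yzxyyyx' → no match — must end with 'yy'

1, 2, 3, 4, 5, 6, 7, 8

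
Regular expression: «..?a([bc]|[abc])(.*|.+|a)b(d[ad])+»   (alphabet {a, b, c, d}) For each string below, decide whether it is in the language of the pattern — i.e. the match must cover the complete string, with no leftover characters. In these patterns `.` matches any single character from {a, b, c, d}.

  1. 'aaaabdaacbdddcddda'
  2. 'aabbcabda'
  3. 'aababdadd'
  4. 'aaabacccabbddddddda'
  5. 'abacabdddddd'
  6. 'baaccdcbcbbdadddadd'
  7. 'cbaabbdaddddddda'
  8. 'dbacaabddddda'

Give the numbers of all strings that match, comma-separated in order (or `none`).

2, 3, 4, 5, 6, 7, 8

1 → no match
2 → match
3 → match
4 → match
5 → match
6 → match
7 → match
8 → match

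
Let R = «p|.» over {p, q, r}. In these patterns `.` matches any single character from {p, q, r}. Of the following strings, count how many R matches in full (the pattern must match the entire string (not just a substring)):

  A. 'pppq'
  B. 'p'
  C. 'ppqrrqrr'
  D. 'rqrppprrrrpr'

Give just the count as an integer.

1

A. 'pppq' → no match
B. 'p' → match
C. 'ppqrrqrr' → no match
D. 'rqrppprrrrpr' → no match
Total matched: 1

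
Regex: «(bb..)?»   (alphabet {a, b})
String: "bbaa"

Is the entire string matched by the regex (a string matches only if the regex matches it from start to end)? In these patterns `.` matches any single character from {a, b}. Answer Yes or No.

Yes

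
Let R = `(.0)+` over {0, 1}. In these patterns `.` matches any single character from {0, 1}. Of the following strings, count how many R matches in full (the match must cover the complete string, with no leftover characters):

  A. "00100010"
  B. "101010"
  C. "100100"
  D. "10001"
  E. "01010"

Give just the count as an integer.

2

A → match
B → match
C → no match
D → no match — must end with "0"
E → no match
Total matched: 2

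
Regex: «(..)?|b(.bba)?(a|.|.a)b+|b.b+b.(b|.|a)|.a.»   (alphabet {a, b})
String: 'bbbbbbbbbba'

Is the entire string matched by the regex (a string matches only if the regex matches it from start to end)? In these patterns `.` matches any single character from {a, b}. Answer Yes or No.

Yes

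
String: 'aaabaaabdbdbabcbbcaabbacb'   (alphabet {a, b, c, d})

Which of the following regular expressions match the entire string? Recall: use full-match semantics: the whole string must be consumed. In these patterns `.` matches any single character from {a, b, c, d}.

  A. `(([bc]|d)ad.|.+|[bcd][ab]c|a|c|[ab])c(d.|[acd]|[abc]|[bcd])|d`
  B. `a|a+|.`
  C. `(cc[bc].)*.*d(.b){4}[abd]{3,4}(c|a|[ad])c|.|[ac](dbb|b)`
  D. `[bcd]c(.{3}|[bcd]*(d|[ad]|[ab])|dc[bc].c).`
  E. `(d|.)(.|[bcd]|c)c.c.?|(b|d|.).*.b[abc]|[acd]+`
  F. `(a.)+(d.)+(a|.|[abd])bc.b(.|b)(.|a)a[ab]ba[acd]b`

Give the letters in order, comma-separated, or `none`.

A, F

A → match
B → no match
C → no match
D → no match
E → no match
F → match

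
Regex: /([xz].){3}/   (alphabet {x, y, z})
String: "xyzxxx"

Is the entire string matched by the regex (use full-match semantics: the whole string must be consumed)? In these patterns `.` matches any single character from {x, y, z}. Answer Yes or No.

Yes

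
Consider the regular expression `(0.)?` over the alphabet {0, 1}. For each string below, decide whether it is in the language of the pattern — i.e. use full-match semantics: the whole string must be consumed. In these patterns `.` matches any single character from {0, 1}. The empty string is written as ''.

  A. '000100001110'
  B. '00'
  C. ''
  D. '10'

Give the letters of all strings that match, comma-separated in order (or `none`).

B, C

A → no match
B → match
C → match
D → no match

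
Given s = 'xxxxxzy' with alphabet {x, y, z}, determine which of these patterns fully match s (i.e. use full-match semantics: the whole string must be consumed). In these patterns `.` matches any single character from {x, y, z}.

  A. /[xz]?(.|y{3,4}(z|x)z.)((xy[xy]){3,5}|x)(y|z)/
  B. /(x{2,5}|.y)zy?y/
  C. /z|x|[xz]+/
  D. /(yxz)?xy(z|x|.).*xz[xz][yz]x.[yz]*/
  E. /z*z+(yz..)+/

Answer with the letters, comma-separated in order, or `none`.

B

A → no match
B → match
C → no match
D → no match
E → no match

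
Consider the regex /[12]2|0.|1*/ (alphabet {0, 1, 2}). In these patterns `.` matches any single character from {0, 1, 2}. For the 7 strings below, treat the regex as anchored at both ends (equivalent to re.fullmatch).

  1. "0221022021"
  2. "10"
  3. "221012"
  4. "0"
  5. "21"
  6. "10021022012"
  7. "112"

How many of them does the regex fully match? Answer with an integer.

0

1 → no match
2 → no match
3 → no match
4 → no match
5 → no match
6 → no match
7 → no match
Total matched: 0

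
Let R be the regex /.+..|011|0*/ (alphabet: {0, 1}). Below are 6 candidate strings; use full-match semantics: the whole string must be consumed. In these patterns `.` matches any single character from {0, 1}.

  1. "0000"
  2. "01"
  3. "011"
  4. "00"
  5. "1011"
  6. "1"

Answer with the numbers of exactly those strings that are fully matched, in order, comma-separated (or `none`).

1, 3, 4, 5

1 → match
2 → no match
3 → match
4 → match
5 → match
6 → no match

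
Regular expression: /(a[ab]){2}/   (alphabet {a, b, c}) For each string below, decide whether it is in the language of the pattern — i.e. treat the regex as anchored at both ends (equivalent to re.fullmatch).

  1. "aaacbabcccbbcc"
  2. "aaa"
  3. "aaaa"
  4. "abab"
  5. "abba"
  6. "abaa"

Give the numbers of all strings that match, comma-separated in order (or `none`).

3, 4, 6

1 → no match
2. "aaa" → no match
3. "aaaa" → match
4. "abab" → match
5. "abba" → no match
6. "abaa" → match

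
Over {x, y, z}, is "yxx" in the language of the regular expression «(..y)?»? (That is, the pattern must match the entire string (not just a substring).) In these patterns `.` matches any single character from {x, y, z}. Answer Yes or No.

No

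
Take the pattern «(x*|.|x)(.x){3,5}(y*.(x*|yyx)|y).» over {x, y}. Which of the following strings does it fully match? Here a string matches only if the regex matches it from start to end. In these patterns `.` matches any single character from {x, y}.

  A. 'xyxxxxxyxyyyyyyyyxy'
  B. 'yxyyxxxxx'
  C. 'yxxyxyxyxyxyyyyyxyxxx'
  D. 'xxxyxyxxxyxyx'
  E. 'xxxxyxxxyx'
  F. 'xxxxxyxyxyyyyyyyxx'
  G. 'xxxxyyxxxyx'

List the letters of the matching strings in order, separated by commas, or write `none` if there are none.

A, D, E, F

A → match
B → no match
C → no match
D → match
E → match
F → match
G → no match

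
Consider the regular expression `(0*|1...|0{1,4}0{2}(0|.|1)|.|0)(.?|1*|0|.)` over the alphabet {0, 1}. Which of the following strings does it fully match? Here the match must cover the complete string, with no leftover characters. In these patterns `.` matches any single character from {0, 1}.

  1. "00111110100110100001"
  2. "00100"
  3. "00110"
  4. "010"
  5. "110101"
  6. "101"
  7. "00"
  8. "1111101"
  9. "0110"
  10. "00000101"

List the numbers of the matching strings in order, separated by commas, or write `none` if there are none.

7

1 → no match
2 → no match
3 → no match
4 → no match
5 → no match
6 → no match
7 → match
8 → no match
9 → no match
10 → no match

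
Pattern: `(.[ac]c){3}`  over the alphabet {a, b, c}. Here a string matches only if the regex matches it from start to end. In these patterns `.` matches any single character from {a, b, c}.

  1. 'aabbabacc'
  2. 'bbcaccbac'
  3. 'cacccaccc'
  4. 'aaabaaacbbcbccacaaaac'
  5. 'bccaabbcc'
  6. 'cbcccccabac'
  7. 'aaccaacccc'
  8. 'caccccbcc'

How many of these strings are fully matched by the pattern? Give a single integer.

1

1 → no match
2 → no match
3 → no match
4 → no match
5 → no match
6 → no match
7 → no match
8 → match
Total matched: 1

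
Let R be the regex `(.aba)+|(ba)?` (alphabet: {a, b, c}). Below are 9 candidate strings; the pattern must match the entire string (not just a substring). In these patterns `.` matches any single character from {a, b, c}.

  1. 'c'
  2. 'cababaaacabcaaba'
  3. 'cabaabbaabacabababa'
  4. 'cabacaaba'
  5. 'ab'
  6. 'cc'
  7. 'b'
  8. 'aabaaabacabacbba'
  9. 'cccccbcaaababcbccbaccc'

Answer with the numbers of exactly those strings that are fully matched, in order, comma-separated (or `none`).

1 → no match
2 → no match
3 → no match
4 → no match
5 → no match
6 → no match
7 → no match
8 → no match
9 → no match

none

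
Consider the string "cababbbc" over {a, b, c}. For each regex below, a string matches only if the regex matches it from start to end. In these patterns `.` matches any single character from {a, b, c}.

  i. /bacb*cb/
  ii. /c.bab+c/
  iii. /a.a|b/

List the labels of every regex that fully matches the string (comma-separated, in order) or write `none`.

ii

i → no match — must start with "bac"
ii → match
iii → no match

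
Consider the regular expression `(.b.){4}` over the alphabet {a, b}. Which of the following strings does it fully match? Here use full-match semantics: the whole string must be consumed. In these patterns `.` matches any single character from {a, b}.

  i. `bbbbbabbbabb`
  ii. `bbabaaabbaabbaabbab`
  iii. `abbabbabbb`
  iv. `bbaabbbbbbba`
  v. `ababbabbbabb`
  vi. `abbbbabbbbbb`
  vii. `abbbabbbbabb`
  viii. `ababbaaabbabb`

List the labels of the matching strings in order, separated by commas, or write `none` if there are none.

i, iv, v, vi

i → match
ii → no match
iii → no match
iv → match
v → match
vi → match
vii → no match
viii → no match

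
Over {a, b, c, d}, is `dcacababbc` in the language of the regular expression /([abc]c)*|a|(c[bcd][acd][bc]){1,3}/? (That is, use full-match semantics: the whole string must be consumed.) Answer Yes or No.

No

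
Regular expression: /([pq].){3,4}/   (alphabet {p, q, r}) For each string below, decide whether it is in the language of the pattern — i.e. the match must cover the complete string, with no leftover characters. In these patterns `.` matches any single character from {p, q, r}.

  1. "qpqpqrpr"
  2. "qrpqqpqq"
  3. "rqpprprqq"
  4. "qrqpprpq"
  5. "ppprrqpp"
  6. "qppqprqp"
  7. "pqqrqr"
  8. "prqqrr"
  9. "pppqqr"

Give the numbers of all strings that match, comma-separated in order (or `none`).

1, 2, 4, 6, 7, 9

1 → match
2 → match
3 → no match
4 → match
5 → no match
6 → match
7 → match
8 → no match
9 → match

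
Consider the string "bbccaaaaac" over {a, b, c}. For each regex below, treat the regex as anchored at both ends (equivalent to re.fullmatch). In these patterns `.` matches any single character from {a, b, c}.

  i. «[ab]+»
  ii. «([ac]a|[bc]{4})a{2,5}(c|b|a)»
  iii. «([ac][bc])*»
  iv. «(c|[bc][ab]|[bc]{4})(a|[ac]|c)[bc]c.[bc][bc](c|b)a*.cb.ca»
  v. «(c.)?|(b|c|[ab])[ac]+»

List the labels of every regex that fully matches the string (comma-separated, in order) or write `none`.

ii

i → no match
ii → match
iii → no match
iv → no match — must end with "ca"
v → no match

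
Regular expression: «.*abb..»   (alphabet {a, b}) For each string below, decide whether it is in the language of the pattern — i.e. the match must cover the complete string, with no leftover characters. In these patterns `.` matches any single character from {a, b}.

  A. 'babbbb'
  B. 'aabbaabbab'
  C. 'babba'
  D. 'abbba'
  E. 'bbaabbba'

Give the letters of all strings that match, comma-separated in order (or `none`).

A, B, D, E

A. 'babbbb' → match
B. 'aabbaabbab' → match
C. 'babba' → no match
D. 'abbba' → match
E. 'bbaabbba' → match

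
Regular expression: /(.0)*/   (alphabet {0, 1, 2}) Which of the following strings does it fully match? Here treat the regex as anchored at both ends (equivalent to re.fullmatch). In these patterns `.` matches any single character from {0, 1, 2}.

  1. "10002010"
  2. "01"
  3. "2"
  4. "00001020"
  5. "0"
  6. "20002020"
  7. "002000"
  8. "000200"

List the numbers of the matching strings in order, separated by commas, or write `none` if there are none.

1. "10002010" → match
2. "01" → no match
3. "2" → no match
4. "00001020" → match
5. "0" → no match
6. "20002020" → match
7. "002000" → match
8. "000200" → no match

1, 4, 6, 7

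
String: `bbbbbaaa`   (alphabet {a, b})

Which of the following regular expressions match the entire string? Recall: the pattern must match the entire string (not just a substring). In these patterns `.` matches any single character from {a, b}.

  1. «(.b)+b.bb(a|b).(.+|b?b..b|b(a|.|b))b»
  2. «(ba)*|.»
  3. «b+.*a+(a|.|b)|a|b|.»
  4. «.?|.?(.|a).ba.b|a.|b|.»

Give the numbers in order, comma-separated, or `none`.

1 → no match — must end with `b`
2 → no match
3 → match
4 → no match

3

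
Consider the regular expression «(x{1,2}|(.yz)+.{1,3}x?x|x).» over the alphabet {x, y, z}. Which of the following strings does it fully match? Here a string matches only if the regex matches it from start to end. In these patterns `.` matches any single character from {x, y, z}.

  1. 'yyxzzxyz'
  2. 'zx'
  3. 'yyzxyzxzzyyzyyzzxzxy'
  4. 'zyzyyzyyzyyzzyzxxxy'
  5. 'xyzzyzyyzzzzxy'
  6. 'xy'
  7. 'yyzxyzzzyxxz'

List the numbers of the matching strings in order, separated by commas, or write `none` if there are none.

1 → no match
2 → no match
3 → no match
4 → match
5 → match
6 → match
7 → match

4, 5, 6, 7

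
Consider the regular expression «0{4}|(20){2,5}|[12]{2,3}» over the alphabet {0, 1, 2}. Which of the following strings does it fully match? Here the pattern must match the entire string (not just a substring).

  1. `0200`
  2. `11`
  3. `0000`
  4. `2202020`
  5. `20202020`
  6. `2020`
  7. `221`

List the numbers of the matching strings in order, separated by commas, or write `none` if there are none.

1 → no match
2 → match
3 → match
4 → no match
5 → match
6 → match
7 → match

2, 3, 5, 6, 7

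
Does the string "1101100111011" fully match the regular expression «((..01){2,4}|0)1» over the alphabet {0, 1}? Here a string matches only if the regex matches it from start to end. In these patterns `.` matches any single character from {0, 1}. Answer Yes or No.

Yes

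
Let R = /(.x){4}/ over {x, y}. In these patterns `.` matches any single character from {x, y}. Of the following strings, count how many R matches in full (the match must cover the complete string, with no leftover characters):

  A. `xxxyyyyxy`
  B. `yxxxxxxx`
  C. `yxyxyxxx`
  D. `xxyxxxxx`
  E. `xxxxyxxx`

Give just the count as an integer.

A → no match — must end with `x`
B → match
C → match
D → match
E → match
Total matched: 4

4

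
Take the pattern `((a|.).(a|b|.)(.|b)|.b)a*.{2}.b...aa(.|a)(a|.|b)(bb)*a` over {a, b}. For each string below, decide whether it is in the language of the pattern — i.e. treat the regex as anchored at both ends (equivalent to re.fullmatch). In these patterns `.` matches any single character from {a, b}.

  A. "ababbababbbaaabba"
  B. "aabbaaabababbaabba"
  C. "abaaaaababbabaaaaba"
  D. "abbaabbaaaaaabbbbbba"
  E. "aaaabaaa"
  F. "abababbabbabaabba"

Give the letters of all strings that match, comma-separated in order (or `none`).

A → no match
B → match
C → match
D → match
E → no match
F → match

B, C, D, F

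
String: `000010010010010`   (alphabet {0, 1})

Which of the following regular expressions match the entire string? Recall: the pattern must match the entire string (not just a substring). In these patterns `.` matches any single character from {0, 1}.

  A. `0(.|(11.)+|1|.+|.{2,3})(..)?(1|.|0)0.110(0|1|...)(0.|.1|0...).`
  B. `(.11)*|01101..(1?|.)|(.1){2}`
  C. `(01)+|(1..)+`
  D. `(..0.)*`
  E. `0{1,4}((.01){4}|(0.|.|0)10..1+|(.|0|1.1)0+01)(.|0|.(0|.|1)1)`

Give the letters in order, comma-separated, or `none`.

E

A → no match
B → no match
C → no match
D → no match
E → match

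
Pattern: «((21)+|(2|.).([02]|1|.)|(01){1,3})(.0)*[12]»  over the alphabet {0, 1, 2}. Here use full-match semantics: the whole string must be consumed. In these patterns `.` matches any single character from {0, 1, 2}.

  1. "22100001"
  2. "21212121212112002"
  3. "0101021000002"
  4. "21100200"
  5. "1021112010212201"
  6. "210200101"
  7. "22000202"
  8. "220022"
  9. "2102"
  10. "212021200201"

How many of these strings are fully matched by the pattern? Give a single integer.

3

1. "22100001" → match
2 → no match
3 → no match
4. "21100200" → no match
5 → no match
6. "210200101" → no match
7. "22000202" → match
8. "220022" → no match
9. "2102" → match
10. "212021200201" → no match
Total matched: 3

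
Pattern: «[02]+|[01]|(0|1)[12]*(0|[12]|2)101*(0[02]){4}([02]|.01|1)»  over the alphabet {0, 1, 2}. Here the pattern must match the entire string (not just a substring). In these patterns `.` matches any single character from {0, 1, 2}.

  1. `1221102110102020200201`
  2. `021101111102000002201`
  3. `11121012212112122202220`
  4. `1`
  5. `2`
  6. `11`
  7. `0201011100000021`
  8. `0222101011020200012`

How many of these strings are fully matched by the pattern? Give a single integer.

1 → no match
2 → match
3 → no match
4. `1` → match
5. `2` → match
6. `11` → no match
7 → no match
8 → no match
Total matched: 3

3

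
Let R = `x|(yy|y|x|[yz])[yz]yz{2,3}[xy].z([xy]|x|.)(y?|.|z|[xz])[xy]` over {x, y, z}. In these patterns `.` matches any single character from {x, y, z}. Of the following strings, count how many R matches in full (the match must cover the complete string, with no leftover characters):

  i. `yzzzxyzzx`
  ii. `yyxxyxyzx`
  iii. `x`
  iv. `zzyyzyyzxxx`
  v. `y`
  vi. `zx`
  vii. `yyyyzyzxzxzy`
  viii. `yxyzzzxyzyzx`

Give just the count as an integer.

i. `yzzzxyzzx` → no match
ii. `yyxxyxyzx` → no match
iii. `x` → match
iv. `zzyyzyyzxxx` → no match
v. `y` → no match
vi. `zx` → no match
vii. `yyyyzyzxzxzy` → no match
viii. `yxyzzzxyzyzx` → no match
Total matched: 1

1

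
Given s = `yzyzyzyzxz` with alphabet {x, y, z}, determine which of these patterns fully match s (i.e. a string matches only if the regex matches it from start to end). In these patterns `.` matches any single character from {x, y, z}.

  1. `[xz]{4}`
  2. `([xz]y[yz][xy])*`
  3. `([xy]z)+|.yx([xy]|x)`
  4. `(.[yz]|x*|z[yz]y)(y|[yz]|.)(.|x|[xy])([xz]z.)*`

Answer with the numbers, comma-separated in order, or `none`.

3

1 → no match
2 → no match
3 → match
4 → no match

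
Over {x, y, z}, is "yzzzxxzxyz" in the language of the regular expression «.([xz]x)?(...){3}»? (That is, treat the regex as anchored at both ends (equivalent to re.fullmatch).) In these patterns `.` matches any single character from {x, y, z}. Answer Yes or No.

Yes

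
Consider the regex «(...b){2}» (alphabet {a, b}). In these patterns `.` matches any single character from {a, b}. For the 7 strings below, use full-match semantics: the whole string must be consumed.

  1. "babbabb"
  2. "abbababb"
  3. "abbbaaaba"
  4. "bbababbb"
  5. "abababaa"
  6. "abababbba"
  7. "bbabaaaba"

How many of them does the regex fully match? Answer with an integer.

1 → no match
2 → no match
3 → no match — must end with "b"
4 → match
5 → no match — must end with "b"
6 → no match — must end with "b"
7 → no match — must end with "b"
Total matched: 1

1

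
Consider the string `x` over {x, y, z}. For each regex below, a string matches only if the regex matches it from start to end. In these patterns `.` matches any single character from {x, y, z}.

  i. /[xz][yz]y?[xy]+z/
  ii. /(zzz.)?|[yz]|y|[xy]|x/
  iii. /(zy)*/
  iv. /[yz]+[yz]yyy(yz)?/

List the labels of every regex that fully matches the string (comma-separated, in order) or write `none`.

i → no match — must end with `z`
ii → match
iii → no match
iv → no match

ii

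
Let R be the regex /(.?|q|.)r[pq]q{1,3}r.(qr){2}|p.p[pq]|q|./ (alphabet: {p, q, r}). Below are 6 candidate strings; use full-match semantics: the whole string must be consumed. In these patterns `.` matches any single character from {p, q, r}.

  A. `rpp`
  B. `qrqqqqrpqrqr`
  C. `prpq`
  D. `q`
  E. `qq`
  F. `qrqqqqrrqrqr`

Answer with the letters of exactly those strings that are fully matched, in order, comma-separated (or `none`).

A → no match
B → match
C → match
D → match
E → no match
F → match

B, C, D, F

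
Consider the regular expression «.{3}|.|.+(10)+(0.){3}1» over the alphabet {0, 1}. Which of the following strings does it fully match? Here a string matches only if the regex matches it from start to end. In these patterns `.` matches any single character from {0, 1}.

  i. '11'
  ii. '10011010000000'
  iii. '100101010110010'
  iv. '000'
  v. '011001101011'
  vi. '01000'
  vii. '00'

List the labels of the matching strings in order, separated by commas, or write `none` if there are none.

i → no match
ii → no match
iii → no match
iv → match
v → no match
vi → no match
vii → no match

iv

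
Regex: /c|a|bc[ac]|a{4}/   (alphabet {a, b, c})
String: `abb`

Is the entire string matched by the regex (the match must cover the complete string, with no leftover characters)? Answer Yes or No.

No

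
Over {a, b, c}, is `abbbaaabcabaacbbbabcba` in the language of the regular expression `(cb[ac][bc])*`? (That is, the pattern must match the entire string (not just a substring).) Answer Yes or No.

No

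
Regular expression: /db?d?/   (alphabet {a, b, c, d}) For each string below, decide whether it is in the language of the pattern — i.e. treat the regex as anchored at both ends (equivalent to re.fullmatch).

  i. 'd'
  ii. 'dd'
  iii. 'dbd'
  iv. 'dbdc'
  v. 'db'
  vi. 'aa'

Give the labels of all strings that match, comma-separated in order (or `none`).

i → match
ii → match
iii → match
iv → no match
v → match
vi → no match — must start with 'd'

i, ii, iii, v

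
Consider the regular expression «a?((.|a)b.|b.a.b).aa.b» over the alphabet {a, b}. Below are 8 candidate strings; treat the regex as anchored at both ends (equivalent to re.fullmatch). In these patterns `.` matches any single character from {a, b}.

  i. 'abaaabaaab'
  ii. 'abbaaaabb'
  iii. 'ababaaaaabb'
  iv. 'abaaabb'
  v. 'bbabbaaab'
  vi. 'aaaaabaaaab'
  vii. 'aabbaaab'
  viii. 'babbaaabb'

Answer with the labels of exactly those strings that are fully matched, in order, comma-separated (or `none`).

i → no match
ii → match
iii → no match
iv → no match
v → no match
vi → no match
vii → no match
viii → no match

ii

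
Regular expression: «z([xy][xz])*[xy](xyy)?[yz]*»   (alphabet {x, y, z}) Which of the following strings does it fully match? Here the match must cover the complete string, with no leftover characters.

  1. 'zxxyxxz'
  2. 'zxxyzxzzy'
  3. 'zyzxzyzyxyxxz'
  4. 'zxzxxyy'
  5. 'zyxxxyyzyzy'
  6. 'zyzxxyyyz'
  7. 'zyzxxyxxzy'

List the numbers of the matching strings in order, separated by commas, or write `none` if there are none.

1, 2, 3, 4, 5, 6, 7

1 → match
2 → match
3 → match
4 → match
5 → match
6 → match
7 → match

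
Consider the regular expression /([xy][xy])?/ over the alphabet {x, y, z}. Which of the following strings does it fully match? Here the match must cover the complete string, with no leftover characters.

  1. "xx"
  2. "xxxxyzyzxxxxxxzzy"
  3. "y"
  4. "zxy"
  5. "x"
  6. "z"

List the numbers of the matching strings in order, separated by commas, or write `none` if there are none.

1. "xx" → match
2 → no match
3. "y" → no match
4. "zxy" → no match
5. "x" → no match
6. "z" → no match

1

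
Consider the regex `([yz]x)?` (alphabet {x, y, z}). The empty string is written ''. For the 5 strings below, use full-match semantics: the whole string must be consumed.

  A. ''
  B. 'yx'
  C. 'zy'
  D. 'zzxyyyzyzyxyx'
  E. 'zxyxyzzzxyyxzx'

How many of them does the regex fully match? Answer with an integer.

A → match
B → match
C → no match
D → no match
E → no match
Total matched: 2

2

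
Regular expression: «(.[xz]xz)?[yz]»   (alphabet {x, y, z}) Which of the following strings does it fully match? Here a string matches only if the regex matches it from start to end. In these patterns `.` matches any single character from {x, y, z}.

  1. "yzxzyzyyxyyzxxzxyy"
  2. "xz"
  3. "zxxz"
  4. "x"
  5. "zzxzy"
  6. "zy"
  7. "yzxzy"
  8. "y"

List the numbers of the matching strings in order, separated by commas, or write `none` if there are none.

1 → no match
2 → no match
3 → no match
4 → no match
5 → match
6 → no match
7 → match
8 → match

5, 7, 8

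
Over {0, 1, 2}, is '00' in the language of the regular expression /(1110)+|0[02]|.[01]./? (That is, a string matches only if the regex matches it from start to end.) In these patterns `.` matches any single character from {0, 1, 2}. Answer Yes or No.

Yes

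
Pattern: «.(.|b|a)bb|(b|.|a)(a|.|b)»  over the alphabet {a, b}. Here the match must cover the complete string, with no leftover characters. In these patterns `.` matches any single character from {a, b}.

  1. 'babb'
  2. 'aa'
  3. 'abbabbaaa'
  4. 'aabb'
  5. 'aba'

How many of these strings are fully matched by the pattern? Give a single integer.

3

1. 'babb' → match
2. 'aa' → match
3. 'abbabbaaa' → no match
4. 'aabb' → match
5. 'aba' → no match
Total matched: 3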